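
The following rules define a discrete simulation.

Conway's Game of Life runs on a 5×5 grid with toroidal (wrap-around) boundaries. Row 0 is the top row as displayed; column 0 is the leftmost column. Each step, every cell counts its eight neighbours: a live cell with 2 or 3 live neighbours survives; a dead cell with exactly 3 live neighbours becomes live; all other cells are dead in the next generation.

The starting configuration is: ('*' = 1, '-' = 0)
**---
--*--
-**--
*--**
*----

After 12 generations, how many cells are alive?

k=0  **---
--*--
-**--
*--**
*----
k=1  **---
*-*--
***-*
*-***
-----
k=2  **---
--**-
-----
--*--
--**-
k=3  -*--*
-**--
--**-
--**-
--**-
k=4  **---
**---
-----
-*--*
-*--*
k=5  --*-*
**---
-*---
-----
-**-*
k=6  --*-*
***--
**---
***--
***--
k=7  ----*
--***
----*
----*
----*
k=8  *---*
*---*
*---*
*--**
*--**
k=9  -*---
-*-*-
-*---
-*---
-*---
k=10  **---
**---
**---
***--
***--
k=11  ----*
--*-*
----*
----*
----*
k=12  *---*
*---*
*---*
*--**
*--**

12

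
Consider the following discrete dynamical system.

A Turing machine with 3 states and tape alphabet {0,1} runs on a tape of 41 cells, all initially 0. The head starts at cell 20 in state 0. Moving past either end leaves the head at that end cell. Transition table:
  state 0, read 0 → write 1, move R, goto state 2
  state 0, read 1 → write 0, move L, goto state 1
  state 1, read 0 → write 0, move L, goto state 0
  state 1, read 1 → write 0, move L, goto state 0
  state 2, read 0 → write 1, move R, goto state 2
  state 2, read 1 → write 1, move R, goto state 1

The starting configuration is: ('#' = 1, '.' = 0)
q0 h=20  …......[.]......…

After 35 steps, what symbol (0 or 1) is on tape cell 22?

1

k=0  q0 h=20  …......[.]......…
k=1  q2 h=21  ….....#[.]......…
k=2  q2 h=22  …....##[.]......…
k=3  q2 h=23  …...###[.]......…
k=4  q2 h=24  …..####[.]......…
k=5  q2 h=25  ….#####[.]......…
k=6  q2 h=26  …######[.]......…
k=7  q2 h=27  …######[.]......…
k=8  q2 h=28  …######[.]......…
k=9  q2 h=29  …######[.]......…
k=10  q2 h=30  …######[.]......…
k=11  q2 h=31  …######[.]......…
k=12  q2 h=32  …######[.]......…
k=13  q2 h=33  …######[.]......…
k=14  q2 h=34  …######[.]......|
k=15  q2 h=35  …######[.].....|
k=16  q2 h=36  …######[.]....|
k=17  q2 h=37  …######[.]...|
k=18  q2 h=38  …######[.]..|
k=19  q2 h=39  …######[.].|
k=20  q2 h=40  …######[.]|
k=21  q2 h=40  …######[#]|
k=22  q1 h=40  …######[#]|
k=23  q0 h=39  …######[#].|
k=24  q1 h=38  …######[#]..|
k=25  q0 h=37  …######[#]...|
k=26  q1 h=36  …######[#]....|
k=27  q0 h=35  …######[#].....|
k=28  q1 h=34  …######[#]......|
k=29  q0 h=33  …######[#]......…
k=30  q1 h=32  …######[#]......…
k=31  q0 h=31  …######[#]......…
k=32  q1 h=30  …######[#]......…
k=33  q0 h=29  …######[#]......…
k=34  q1 h=28  …######[#]......…
k=35  q0 h=27  …######[#]......…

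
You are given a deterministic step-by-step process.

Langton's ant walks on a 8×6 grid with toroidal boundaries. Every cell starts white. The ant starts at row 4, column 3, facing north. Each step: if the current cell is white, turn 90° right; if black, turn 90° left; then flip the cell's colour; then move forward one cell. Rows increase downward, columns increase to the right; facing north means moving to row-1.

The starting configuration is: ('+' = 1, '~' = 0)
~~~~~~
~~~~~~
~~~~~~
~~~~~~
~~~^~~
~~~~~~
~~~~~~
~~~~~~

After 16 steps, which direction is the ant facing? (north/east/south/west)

north

[0] ~~~~~~
~~~~~~
~~~~~~
~~~~~~
~~~^~~
~~~~~~
~~~~~~
~~~~~~
[1] ~~~~~~
~~~~~~
~~~~~~
~~~~~~
~~~+>~
~~~~~~
~~~~~~
~~~~~~
[2] ~~~~~~
~~~~~~
~~~~~~
~~~~~~
~~~++~
~~~~v~
~~~~~~
~~~~~~
[3] ~~~~~~
~~~~~~
~~~~~~
~~~~~~
~~~++~
~~~<+~
~~~~~~
~~~~~~
[4] ~~~~~~
~~~~~~
~~~~~~
~~~~~~
~~~^+~
~~~++~
~~~~~~
~~~~~~
[5] ~~~~~~
~~~~~~
~~~~~~
~~~~~~
~~<~+~
~~~++~
~~~~~~
~~~~~~
[6] ~~~~~~
~~~~~~
~~~~~~
~~^~~~
~~+~+~
~~~++~
~~~~~~
~~~~~~
[7] ~~~~~~
~~~~~~
~~~~~~
~~+>~~
~~+~+~
~~~++~
~~~~~~
~~~~~~
[8] ~~~~~~
~~~~~~
~~~~~~
~~++~~
~~+v+~
~~~++~
~~~~~~
~~~~~~
[9] ~~~~~~
~~~~~~
~~~~~~
~~++~~
~~<++~
~~~++~
~~~~~~
~~~~~~
[10] ~~~~~~
~~~~~~
~~~~~~
~~++~~
~~~++~
~~v++~
~~~~~~
~~~~~~
[11] ~~~~~~
~~~~~~
~~~~~~
~~++~~
~~~++~
~<+++~
~~~~~~
~~~~~~
[12] ~~~~~~
~~~~~~
~~~~~~
~~++~~
~^~++~
~++++~
~~~~~~
~~~~~~
[13] ~~~~~~
~~~~~~
~~~~~~
~~++~~
~+>++~
~++++~
~~~~~~
~~~~~~
[14] ~~~~~~
~~~~~~
~~~~~~
~~++~~
~++++~
~+v++~
~~~~~~
~~~~~~
[15] ~~~~~~
~~~~~~
~~~~~~
~~++~~
~++++~
~+~>+~
~~~~~~
~~~~~~
[16] ~~~~~~
~~~~~~
~~~~~~
~~++~~
~++^+~
~+~~+~
~~~~~~
~~~~~~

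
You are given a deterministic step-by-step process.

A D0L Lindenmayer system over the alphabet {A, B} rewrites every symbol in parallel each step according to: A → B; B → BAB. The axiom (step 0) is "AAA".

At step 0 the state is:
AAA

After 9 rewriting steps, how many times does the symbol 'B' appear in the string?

[0] AAA
[1] BBB
[2] BABBABBAB
[3] BABBBABBABBBABBABBBAB
[4] BABBBABBABBABBBABBABBBABBABBABBBABBABBBABBABBABBBAB
[5] BABBBABBABBABBBABBABBBABBABBBABBABBABBBABBABBBABBABBABBBAB…BABBBABBABBABBBABBABBBABBABBABBBABBABBBABBABBBABBABBABBBAB  (len 123)
[6] BABBBABBABBABBBABBABBBABBABBBABBABBABBBABBABBBABBABBABBBAB…BABBBABBABBABBBABBABBBABBABBABBBABBABBBABBABBBABBABBABBBAB  (len 297)
[7] BABBBABBABBABBBABBABBBABBABBBABBABBABBBABBABBBABBABBABBBAB…BABBBABBABBABBBABBABBBABBABBABBBABBABBBABBABBBABBABBABBBAB  (len 717)
[8] BABBBABBABBABBBABBABBBABBABBBABBABBABBBABBABBBABBABBABBBAB…BABBBABBABBABBBABBABBBABBABBABBBABBABBBABBABBBABBABBABBBAB  (len 1731)
[9] BABBBABBABBABBBABBABBBABBABBBABBABBABBBABBABBBABBABBABBBAB…BABBBABBABBABBBABBABBBABBABBABBBABBABBBABBABBBABBABBABBBAB  (len 4179)

2955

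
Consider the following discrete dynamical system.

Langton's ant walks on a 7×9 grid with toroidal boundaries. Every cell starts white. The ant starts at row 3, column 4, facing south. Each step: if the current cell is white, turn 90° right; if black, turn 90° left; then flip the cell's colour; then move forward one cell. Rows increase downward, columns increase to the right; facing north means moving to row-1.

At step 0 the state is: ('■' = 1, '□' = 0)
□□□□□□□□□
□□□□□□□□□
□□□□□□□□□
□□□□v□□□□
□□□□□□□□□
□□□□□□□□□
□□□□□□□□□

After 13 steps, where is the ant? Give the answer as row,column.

3,5

gen 0: □□□□□□□□□
□□□□□□□□□
□□□□□□□□□
□□□□v□□□□
□□□□□□□□□
□□□□□□□□□
□□□□□□□□□
gen 1: □□□□□□□□□
□□□□□□□□□
□□□□□□□□□
□□□<■□□□□
□□□□□□□□□
□□□□□□□□□
□□□□□□□□□
gen 2: □□□□□□□□□
□□□□□□□□□
□□□^□□□□□
□□□■■□□□□
□□□□□□□□□
□□□□□□□□□
□□□□□□□□□
gen 3: □□□□□□□□□
□□□□□□□□□
□□□■>□□□□
□□□■■□□□□
□□□□□□□□□
□□□□□□□□□
□□□□□□□□□
gen 4: □□□□□□□□□
□□□□□□□□□
□□□■■□□□□
□□□■v□□□□
□□□□□□□□□
□□□□□□□□□
□□□□□□□□□
gen 5: □□□□□□□□□
□□□□□□□□□
□□□■■□□□□
□□□■□>□□□
□□□□□□□□□
□□□□□□□□□
□□□□□□□□□
gen 6: □□□□□□□□□
□□□□□□□□□
□□□■■□□□□
□□□■□■□□□
□□□□□v□□□
□□□□□□□□□
□□□□□□□□□
gen 7: □□□□□□□□□
□□□□□□□□□
□□□■■□□□□
□□□■□■□□□
□□□□<■□□□
□□□□□□□□□
□□□□□□□□□
gen 8: □□□□□□□□□
□□□□□□□□□
□□□■■□□□□
□□□■^■□□□
□□□□■■□□□
□□□□□□□□□
□□□□□□□□□
gen 9: □□□□□□□□□
□□□□□□□□□
□□□■■□□□□
□□□■■>□□□
□□□□■■□□□
□□□□□□□□□
□□□□□□□□□
gen 10: □□□□□□□□□
□□□□□□□□□
□□□■■^□□□
□□□■■□□□□
□□□□■■□□□
□□□□□□□□□
□□□□□□□□□
gen 11: □□□□□□□□□
□□□□□□□□□
□□□■■■>□□
□□□■■□□□□
□□□□■■□□□
□□□□□□□□□
□□□□□□□□□
gen 12: □□□□□□□□□
□□□□□□□□□
□□□■■■■□□
□□□■■□v□□
□□□□■■□□□
□□□□□□□□□
□□□□□□□□□
gen 13: □□□□□□□□□
□□□□□□□□□
□□□■■■■□□
□□□■■<■□□
□□□□■■□□□
□□□□□□□□□
□□□□□□□□□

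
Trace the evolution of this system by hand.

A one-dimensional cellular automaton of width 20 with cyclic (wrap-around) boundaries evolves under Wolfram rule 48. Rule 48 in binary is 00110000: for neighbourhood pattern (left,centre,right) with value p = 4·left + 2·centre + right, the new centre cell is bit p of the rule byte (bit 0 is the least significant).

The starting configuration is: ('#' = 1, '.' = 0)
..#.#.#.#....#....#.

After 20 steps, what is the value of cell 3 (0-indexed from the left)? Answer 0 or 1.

0

t=0: ..#.#.#.#....#....#.
t=1: ...#.#.#.#....#....#
t=2: #...#.#.#.#....#....
t=3: .#...#.#.#.#....#...
t=4: ..#...#.#.#.#....#..
t=5: ...#...#.#.#.#....#.
t=6: ....#...#.#.#.#....#
t=7: #....#...#.#.#.#....
t=8: .#....#...#.#.#.#...
t=9: ..#....#...#.#.#.#..
t=10: ...#....#...#.#.#.#.
t=11: ....#....#...#.#.#.#
t=12: #....#....#...#.#.#.
t=13: .#....#....#...#.#.#
t=14: #.#....#....#...#.#.
t=15: .#.#....#....#...#.#
t=16: #.#.#....#....#...#.
t=17: .#.#.#....#....#...#
t=18: #.#.#.#....#....#...
t=19: .#.#.#.#....#....#..
t=20: ..#.#.#.#....#....#.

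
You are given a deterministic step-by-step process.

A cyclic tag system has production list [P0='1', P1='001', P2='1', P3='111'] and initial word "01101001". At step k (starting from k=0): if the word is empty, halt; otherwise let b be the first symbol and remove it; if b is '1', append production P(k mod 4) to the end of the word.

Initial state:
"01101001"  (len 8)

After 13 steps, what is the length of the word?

8

[0] "01101001"  (len 8)
[1] "1101001"  (len 7)
[2] "101001001"  (len 9)
[3] "010010011"  (len 9)
[4] "10010011"  (len 8)
[5] "00100111"  (len 8)
[6] "0100111"  (len 7)
[7] "100111"  (len 6)
[8] "00111111"  (len 8)
[9] "0111111"  (len 7)
[10] "111111"  (len 6)
[11] "111111"  (len 6)
[12] "11111111"  (len 8)
[13] "11111111"  (len 8)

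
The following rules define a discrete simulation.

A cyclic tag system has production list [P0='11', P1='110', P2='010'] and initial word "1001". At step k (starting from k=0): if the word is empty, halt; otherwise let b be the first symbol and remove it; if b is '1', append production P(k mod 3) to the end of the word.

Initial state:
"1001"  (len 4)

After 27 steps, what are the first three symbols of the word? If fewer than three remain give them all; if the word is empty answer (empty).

0) "1001"  (len 4)
1) "00111"  (len 5)
2) "0111"  (len 4)
3) "111"  (len 3)
4) "1111"  (len 4)
5) "111110"  (len 6)
6) "11110010"  (len 8)
7) "111001011"  (len 9)
8) "11001011110"  (len 11)
9) "1001011110010"  (len 13)
10) "00101111001011"  (len 14)
11) "0101111001011"  (len 13)
12) "101111001011"  (len 12)
13) "0111100101111"  (len 13)
14) "111100101111"  (len 12)
15) "11100101111010"  (len 14)
16) "110010111101011"  (len 15)
17) "10010111101011110"  (len 17)
18) "0010111101011110010"  (len 19)
19) "010111101011110010"  (len 18)
20) "10111101011110010"  (len 17)
21) "0111101011110010010"  (len 19)
22) "111101011110010010"  (len 18)
23) "11101011110010010110"  (len 20)
24) "1101011110010010110010"  (len 22)
25) "10101111001001011001011"  (len 23)
26) "0101111001001011001011110"  (len 25)
27) "101111001001011001011110"  (len 24)

101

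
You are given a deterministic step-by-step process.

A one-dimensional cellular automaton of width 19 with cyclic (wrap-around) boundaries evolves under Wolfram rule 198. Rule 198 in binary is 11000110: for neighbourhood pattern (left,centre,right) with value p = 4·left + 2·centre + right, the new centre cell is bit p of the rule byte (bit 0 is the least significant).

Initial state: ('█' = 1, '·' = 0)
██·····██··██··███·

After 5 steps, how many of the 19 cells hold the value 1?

t=0: ██·····██··██··███·
t=1: ·█····█·█·█·█·█·██·
t=2: ██···██·█·█·█·█··█·
t=3: ·█··█·█·█·█·█·█·██·
t=4: ██·██·█·█·█·█·█··█·
t=5: ·█··█·█·█·█·█·█·██·

9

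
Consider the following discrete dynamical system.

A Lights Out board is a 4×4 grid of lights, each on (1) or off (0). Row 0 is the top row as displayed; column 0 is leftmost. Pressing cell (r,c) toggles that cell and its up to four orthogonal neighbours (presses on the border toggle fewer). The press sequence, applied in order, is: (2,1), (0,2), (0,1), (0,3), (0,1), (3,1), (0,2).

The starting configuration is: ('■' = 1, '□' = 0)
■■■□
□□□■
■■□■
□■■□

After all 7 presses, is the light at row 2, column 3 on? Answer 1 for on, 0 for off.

t=0: ■■■□
□□□■
■■□■
□■■□
t=1: ■■■□
□■□■
□□■■
□□■□
t=2: ■□□■
□■■■
□□■■
□□■□
t=3: □■■■
□□■■
□□■■
□□■□
t=4: □■□□
□□■□
□□■■
□□■□
t=5: ■□■□
□■■□
□□■■
□□■□
t=6: ■□■□
□■■□
□■■■
■■□□
t=7: ■■□■
□■□□
□■■■
■■□□

1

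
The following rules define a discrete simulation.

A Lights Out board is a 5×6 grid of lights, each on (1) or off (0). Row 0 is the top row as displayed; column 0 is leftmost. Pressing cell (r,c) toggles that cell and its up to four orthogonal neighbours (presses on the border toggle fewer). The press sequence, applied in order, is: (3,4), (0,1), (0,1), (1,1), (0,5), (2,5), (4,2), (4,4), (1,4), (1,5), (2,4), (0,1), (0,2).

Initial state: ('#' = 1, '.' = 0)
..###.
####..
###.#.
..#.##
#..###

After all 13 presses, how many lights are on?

19

t=0: ..###.
####..
###.#.
..#.##
#..###
t=1: ..###.
####..
###...
..##..
#..#.#
t=2: ##.##.
#.##..
###...
..##..
#..#.#
t=3: ..###.
####..
###...
..##..
#..#.#
t=4: .####.
...#..
#.#...
..##..
#..#.#
t=5: .###.#
...#.#
#.#...
..##..
#..#.#
t=6: .###.#
...#..
#.#.##
..##.#
#..#.#
t=7: .###.#
...#..
#.#.##
...#.#
###..#
t=8: .###.#
...#..
#.#.##
...###
#####.
t=9: .#####
....##
#.#..#
...###
#####.
t=10: .####.
......
#.#...
...###
#####.
t=11: .####.
....#.
#.####
...#.#
#####.
t=12: #..##.
.#..#.
#.####
...#.#
#####.
t=13: ###.#.
.##.#.
#.####
...#.#
#####.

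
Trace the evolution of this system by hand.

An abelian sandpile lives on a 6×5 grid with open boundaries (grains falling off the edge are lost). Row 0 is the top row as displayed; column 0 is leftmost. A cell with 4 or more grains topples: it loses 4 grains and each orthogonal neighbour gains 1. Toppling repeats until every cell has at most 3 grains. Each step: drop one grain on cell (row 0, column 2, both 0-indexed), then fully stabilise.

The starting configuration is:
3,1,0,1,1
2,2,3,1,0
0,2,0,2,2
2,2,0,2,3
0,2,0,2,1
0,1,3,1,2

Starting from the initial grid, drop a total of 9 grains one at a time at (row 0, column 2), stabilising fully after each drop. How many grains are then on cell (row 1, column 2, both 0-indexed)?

step 0: 3,1,0,1,1
2,2,3,1,0
0,2,0,2,2
2,2,0,2,3
0,2,0,2,1
0,1,3,1,2
step 1: 3,1,1,1,1
2,2,3,1,0
0,2,0,2,2
2,2,0,2,3
0,2,0,2,1
0,1,3,1,2
step 2: 3,1,2,1,1
2,2,3,1,0
0,2,0,2,2
2,2,0,2,3
0,2,0,2,1
0,1,3,1,2
step 3: 3,1,3,1,1
2,2,3,1,0
0,2,0,2,2
2,2,0,2,3
0,2,0,2,1
0,1,3,1,2
step 4: 3,2,1,2,1
2,3,0,2,0
0,2,1,2,2
2,2,0,2,3
0,2,0,2,1
0,1,3,1,2
step 5: 3,2,2,2,1
2,3,0,2,0
0,2,1,2,2
2,2,0,2,3
0,2,0,2,1
0,1,3,1,2
step 6: 3,2,3,2,1
2,3,0,2,0
0,2,1,2,2
2,2,0,2,3
0,2,0,2,1
0,1,3,1,2
step 7: 3,3,0,3,1
2,3,1,2,0
0,2,1,2,2
2,2,0,2,3
0,2,0,2,1
0,1,3,1,2
step 8: 3,3,1,3,1
2,3,1,2,0
0,2,1,2,2
2,2,0,2,3
0,2,0,2,1
0,1,3,1,2
step 9: 3,3,2,3,1
2,3,1,2,0
0,2,1,2,2
2,2,0,2,3
0,2,0,2,1
0,1,3,1,2

1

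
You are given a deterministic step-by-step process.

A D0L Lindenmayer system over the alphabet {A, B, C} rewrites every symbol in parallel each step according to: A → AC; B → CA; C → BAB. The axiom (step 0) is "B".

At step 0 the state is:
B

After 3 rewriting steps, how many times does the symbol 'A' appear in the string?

5

t=0: B
t=1: CA
t=2: BABAC
t=3: CAACCAACBAB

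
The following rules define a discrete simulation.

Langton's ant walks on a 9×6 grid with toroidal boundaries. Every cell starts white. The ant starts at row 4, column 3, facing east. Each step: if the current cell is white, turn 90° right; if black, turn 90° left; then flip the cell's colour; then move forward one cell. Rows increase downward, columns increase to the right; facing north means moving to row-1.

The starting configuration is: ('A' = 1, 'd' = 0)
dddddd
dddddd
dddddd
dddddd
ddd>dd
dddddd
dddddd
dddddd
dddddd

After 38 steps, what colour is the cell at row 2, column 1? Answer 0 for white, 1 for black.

[0] dddddd
dddddd
dddddd
dddddd
ddd>dd
dddddd
dddddd
dddddd
dddddd
[1] dddddd
dddddd
dddddd
dddddd
dddAdd
dddvdd
dddddd
dddddd
dddddd
[2] dddddd
dddddd
dddddd
dddddd
dddAdd
dd<Add
dddddd
dddddd
dddddd
[3] dddddd
dddddd
dddddd
dddddd
dd^Add
ddAAdd
dddddd
dddddd
dddddd
[4] dddddd
dddddd
dddddd
dddddd
ddA>dd
ddAAdd
dddddd
dddddd
dddddd
[5] dddddd
dddddd
dddddd
ddd^dd
ddAddd
ddAAdd
dddddd
dddddd
dddddd
[6] dddddd
dddddd
dddddd
dddA>d
ddAddd
ddAAdd
dddddd
dddddd
dddddd
[7] dddddd
dddddd
dddddd
dddAAd
ddAdvd
ddAAdd
dddddd
dddddd
dddddd
[8] dddddd
dddddd
dddddd
dddAAd
ddA<Ad
ddAAdd
dddddd
dddddd
dddddd
[9] dddddd
dddddd
dddddd
ddd^Ad
ddAAAd
ddAAdd
dddddd
dddddd
dddddd
[10] dddddd
dddddd
dddddd
dd<dAd
ddAAAd
ddAAdd
dddddd
dddddd
dddddd
[11] dddddd
dddddd
dd^ddd
ddAdAd
ddAAAd
ddAAdd
dddddd
dddddd
dddddd
[12] dddddd
dddddd
ddA>dd
ddAdAd
ddAAAd
ddAAdd
dddddd
dddddd
dddddd
[13] dddddd
dddddd
ddAAdd
ddAvAd
ddAAAd
ddAAdd
dddddd
dddddd
dddddd
[14] dddddd
dddddd
ddAAdd
dd<AAd
ddAAAd
ddAAdd
dddddd
dddddd
dddddd
[15] dddddd
dddddd
ddAAdd
dddAAd
ddvAAd
ddAAdd
dddddd
dddddd
dddddd
[16] dddddd
dddddd
ddAAdd
dddAAd
ddd>Ad
ddAAdd
dddddd
dddddd
dddddd
[17] dddddd
dddddd
ddAAdd
ddd^Ad
ddddAd
ddAAdd
dddddd
dddddd
dddddd
[18] dddddd
dddddd
ddAAdd
dd<dAd
ddddAd
ddAAdd
dddddd
dddddd
dddddd
[19] dddddd
dddddd
dd^Add
ddAdAd
ddddAd
ddAAdd
dddddd
dddddd
dddddd
[20] dddddd
dddddd
d<dAdd
ddAdAd
ddddAd
ddAAdd
dddddd
dddddd
dddddd
[21] dddddd
d^dddd
dAdAdd
ddAdAd
ddddAd
ddAAdd
dddddd
dddddd
dddddd
[22] dddddd
dA>ddd
dAdAdd
ddAdAd
ddddAd
ddAAdd
dddddd
dddddd
dddddd
[23] dddddd
dAAddd
dAvAdd
ddAdAd
ddddAd
ddAAdd
dddddd
dddddd
dddddd
[24] dddddd
dAAddd
d<AAdd
ddAdAd
ddddAd
ddAAdd
dddddd
dddddd
dddddd
[25] dddddd
dAAddd
ddAAdd
dvAdAd
ddddAd
ddAAdd
dddddd
dddddd
dddddd
[26] dddddd
dAAddd
ddAAdd
<AAdAd
ddddAd
ddAAdd
dddddd
dddddd
dddddd
[27] dddddd
dAAddd
^dAAdd
AAAdAd
ddddAd
ddAAdd
dddddd
dddddd
dddddd
[28] dddddd
dAAddd
A>AAdd
AAAdAd
ddddAd
ddAAdd
dddddd
dddddd
dddddd
[29] dddddd
dAAddd
AAAAdd
AvAdAd
ddddAd
ddAAdd
dddddd
dddddd
dddddd
[30] dddddd
dAAddd
AAAAdd
Ad>dAd
ddddAd
ddAAdd
dddddd
dddddd
dddddd
[31] dddddd
dAAddd
AA^Add
AdddAd
ddddAd
ddAAdd
dddddd
dddddd
dddddd
[32] dddddd
dAAddd
A<dAdd
AdddAd
ddddAd
ddAAdd
dddddd
dddddd
dddddd
[33] dddddd
dAAddd
AddAdd
AvddAd
ddddAd
ddAAdd
dddddd
dddddd
dddddd
[34] dddddd
dAAddd
AddAdd
<AddAd
ddddAd
ddAAdd
dddddd
dddddd
dddddd
[35] dddddd
dAAddd
AddAdd
dAddAd
vdddAd
ddAAdd
dddddd
dddddd
dddddd
[36] dddddd
dAAddd
AddAdd
dAddAd
AdddA<
ddAAdd
dddddd
dddddd
dddddd
[37] dddddd
dAAddd
AddAdd
dAddA^
AdddAA
ddAAdd
dddddd
dddddd
dddddd
[38] dddddd
dAAddd
AddAdd
>AddAA
AdddAA
ddAAdd
dddddd
dddddd
dddddd

0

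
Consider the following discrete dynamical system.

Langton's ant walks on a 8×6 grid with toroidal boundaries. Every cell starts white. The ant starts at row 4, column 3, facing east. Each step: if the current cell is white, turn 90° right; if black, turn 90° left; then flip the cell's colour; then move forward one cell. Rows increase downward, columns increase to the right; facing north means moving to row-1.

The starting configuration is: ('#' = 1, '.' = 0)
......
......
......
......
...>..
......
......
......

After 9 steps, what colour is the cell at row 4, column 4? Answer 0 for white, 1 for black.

1

t=0: ......
......
......
......
...>..
......
......
......
t=1: ......
......
......
......
...#..
...v..
......
......
t=2: ......
......
......
......
...#..
..<#..
......
......
t=3: ......
......
......
......
..^#..
..##..
......
......
t=4: ......
......
......
......
..#>..
..##..
......
......
t=5: ......
......
......
...^..
..#...
..##..
......
......
t=6: ......
......
......
...#>.
..#...
..##..
......
......
t=7: ......
......
......
...##.
..#.v.
..##..
......
......
t=8: ......
......
......
...##.
..#<#.
..##..
......
......
t=9: ......
......
......
...^#.
..###.
..##..
......
......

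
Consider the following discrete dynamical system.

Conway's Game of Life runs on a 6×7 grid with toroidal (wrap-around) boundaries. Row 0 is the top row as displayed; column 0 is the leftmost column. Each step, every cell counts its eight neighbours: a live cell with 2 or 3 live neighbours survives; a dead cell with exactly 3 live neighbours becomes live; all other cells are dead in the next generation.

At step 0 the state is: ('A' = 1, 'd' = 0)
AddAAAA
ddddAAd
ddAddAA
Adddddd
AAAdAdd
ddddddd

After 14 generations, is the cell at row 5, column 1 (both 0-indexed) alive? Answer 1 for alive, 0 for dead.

0

t=0: AddAAAA
ddddAAd
ddAddAA
Adddddd
AAAdAdd
ddddddd
t=1: dddAddA
Adddddd
ddddAAA
AdAAdAd
AAddddd
ddAdddd
t=2: ddddddd
AdddAdd
AAdAAAd
AdAAdAd
AddAddA
AAAdddd
t=3: Adddddd
AAdAAAA
AddddAd
dddddAd
dddAAdd
AAAdddA
t=4: dddAAdd
dAddAAd
AAddddd
dddddAA
AAAAAAA
AAAAddA
t=5: ddddddA
AAAAAAd
AAddAdd
dddAddd
ddddddd
ddddddd
t=6: AAAAAAA
ddAAAAd
AddddAA
ddddddd
ddddddd
ddddddd
t=7: AAddddA
ddddddd
dddAdAA
ddddddA
ddddddd
AAAAAAA
t=8: dddAAdd
dddddAd
dddddAA
dddddAA
dAAAAdd
ddAAAAd
t=9: ddAdddd
dddddAA
ddddAdd
AdAAddA
dAddddA
dAdddAd
t=10: dddddAA
dddddAd
AddAAdd
AAAAdAA
dAdddAA
AAAdddd
t=11: AAdddAA
dddddAd
AddAddd
dddAddd
dddAAAd
dAAdddd
t=12: AAAddAA
dAddAAd
ddddAdd
ddAAddd
dddAAdd
dAAAddd
t=13: dddddAA
dAAAAdd
ddAdAAd
ddAdddd
dAddAdd
dddddAA
t=14: AdAAddA
dAAdddA
ddddAAd
dAAdAAd
dddddAd
AdddAdA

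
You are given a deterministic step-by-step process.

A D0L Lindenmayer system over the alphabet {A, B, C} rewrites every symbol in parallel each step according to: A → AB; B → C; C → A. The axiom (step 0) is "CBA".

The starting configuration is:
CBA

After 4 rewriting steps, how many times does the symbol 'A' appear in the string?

6

t=0: CBA
t=1: ACAB
t=2: ABAABC
t=3: ABCABABCA
t=4: ABCAABCABCAAB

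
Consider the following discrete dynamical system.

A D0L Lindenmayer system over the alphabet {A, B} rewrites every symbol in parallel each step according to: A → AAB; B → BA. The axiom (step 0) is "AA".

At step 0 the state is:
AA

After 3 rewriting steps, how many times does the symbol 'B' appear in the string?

k=0  AA
k=1  AABAAB
k=2  AABAABBAAABAABBA
k=3  AABAABBAAABAABBABAAABAABAABBAAABAABBABAAAB

16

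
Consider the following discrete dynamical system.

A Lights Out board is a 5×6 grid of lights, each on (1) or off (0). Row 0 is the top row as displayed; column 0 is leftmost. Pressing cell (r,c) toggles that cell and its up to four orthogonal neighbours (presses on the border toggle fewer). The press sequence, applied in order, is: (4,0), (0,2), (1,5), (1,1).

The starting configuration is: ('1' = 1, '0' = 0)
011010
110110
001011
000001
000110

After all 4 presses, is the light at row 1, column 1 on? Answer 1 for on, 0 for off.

step 0: 011010
110110
001011
000001
000110
step 1: 011010
110110
001011
100001
110110
step 2: 000110
111110
001011
100001
110110
step 3: 000111
111101
001010
100001
110110
step 4: 010111
000101
011010
100001
110110

0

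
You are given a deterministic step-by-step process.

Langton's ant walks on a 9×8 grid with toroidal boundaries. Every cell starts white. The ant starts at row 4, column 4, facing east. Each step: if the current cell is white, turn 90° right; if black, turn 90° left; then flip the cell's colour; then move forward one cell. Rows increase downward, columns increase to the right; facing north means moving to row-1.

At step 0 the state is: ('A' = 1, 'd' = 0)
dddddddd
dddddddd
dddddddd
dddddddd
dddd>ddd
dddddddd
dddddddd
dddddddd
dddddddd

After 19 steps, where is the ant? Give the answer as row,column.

t=0: dddddddd
dddddddd
dddddddd
dddddddd
dddd>ddd
dddddddd
dddddddd
dddddddd
dddddddd
t=1: dddddddd
dddddddd
dddddddd
dddddddd
ddddAddd
ddddvddd
dddddddd
dddddddd
dddddddd
t=2: dddddddd
dddddddd
dddddddd
dddddddd
ddddAddd
ddd<Addd
dddddddd
dddddddd
dddddddd
t=3: dddddddd
dddddddd
dddddddd
dddddddd
ddd^Addd
dddAAddd
dddddddd
dddddddd
dddddddd
t=4: dddddddd
dddddddd
dddddddd
dddddddd
dddA>ddd
dddAAddd
dddddddd
dddddddd
dddddddd
t=5: dddddddd
dddddddd
dddddddd
dddd^ddd
dddAdddd
dddAAddd
dddddddd
dddddddd
dddddddd
t=6: dddddddd
dddddddd
dddddddd
ddddA>dd
dddAdddd
dddAAddd
dddddddd
dddddddd
dddddddd
t=7: dddddddd
dddddddd
dddddddd
ddddAAdd
dddAdvdd
dddAAddd
dddddddd
dddddddd
dddddddd
t=8: dddddddd
dddddddd
dddddddd
ddddAAdd
dddA<Add
dddAAddd
dddddddd
dddddddd
dddddddd
t=9: dddddddd
dddddddd
dddddddd
dddd^Add
dddAAAdd
dddAAddd
dddddddd
dddddddd
dddddddd
t=10: dddddddd
dddddddd
dddddddd
ddd<dAdd
dddAAAdd
dddAAddd
dddddddd
dddddddd
dddddddd
t=11: dddddddd
dddddddd
ddd^dddd
dddAdAdd
dddAAAdd
dddAAddd
dddddddd
dddddddd
dddddddd
t=12: dddddddd
dddddddd
dddA>ddd
dddAdAdd
dddAAAdd
dddAAddd
dddddddd
dddddddd
dddddddd
t=13: dddddddd
dddddddd
dddAAddd
dddAvAdd
dddAAAdd
dddAAddd
dddddddd
dddddddd
dddddddd
t=14: dddddddd
dddddddd
dddAAddd
ddd<AAdd
dddAAAdd
dddAAddd
dddddddd
dddddddd
dddddddd
t=15: dddddddd
dddddddd
dddAAddd
ddddAAdd
dddvAAdd
dddAAddd
dddddddd
dddddddd
dddddddd
t=16: dddddddd
dddddddd
dddAAddd
ddddAAdd
dddd>Add
dddAAddd
dddddddd
dddddddd
dddddddd
t=17: dddddddd
dddddddd
dddAAddd
dddd^Add
dddddAdd
dddAAddd
dddddddd
dddddddd
dddddddd
t=18: dddddddd
dddddddd
dddAAddd
ddd<dAdd
dddddAdd
dddAAddd
dddddddd
dddddddd
dddddddd
t=19: dddddddd
dddddddd
ddd^Addd
dddAdAdd
dddddAdd
dddAAddd
dddddddd
dddddddd
dddddddd

2,3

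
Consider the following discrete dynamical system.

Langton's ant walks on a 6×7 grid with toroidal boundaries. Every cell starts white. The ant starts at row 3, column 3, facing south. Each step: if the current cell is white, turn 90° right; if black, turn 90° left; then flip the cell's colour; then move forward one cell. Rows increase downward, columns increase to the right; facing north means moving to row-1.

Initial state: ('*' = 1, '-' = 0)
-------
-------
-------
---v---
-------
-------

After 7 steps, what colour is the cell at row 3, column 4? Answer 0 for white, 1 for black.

step 0: -------
-------
-------
---v---
-------
-------
step 1: -------
-------
-------
--<*---
-------
-------
step 2: -------
-------
--^----
--**---
-------
-------
step 3: -------
-------
--*>---
--**---
-------
-------
step 4: -------
-------
--**---
--*v---
-------
-------
step 5: -------
-------
--**---
--*->--
-------
-------
step 6: -------
-------
--**---
--*-*--
----v--
-------
step 7: -------
-------
--**---
--*-*--
---<*--
-------

1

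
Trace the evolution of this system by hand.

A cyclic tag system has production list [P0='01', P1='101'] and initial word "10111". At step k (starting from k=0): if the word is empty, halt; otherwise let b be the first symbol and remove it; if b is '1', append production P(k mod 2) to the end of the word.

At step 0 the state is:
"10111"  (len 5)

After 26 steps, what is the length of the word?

step 0: "10111"  (len 5)
step 1: "011101"  (len 6)
step 2: "11101"  (len 5)
step 3: "110101"  (len 6)
step 4: "10101101"  (len 8)
step 5: "010110101"  (len 9)
step 6: "10110101"  (len 8)
step 7: "011010101"  (len 9)
step 8: "11010101"  (len 8)
step 9: "101010101"  (len 9)
step 10: "01010101101"  (len 11)
step 11: "1010101101"  (len 10)
step 12: "010101101101"  (len 12)
step 13: "10101101101"  (len 11)
step 14: "0101101101101"  (len 13)
step 15: "101101101101"  (len 12)
step 16: "01101101101101"  (len 14)
step 17: "1101101101101"  (len 13)
step 18: "101101101101101"  (len 15)
step 19: "0110110110110101"  (len 16)
step 20: "110110110110101"  (len 15)
step 21: "1011011011010101"  (len 16)
step 22: "011011011010101101"  (len 18)
step 23: "11011011010101101"  (len 17)
step 24: "1011011010101101101"  (len 19)
step 25: "01101101010110110101"  (len 20)
step 26: "1101101010110110101"  (len 19)

19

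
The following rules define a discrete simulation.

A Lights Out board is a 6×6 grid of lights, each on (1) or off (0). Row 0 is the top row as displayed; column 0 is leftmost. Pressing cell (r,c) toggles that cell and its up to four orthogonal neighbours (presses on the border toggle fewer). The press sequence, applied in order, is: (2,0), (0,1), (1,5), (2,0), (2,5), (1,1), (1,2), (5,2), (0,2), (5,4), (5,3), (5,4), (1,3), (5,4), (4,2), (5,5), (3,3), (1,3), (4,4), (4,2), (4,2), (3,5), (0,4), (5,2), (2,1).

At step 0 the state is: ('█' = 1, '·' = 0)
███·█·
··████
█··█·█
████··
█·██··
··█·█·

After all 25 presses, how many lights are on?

13

[0] ███·█·
··████
█··█·█
████··
█·██··
··█·█·
[1] ███·█·
█·████
·█·█·█
·███··
█·██··
··█·█·
[2] ····█·
██████
·█·█·█
·███··
█·██··
··█·█·
[3] ····██
████··
·█·█··
·███··
█·██··
··█·█·
[4] ····██
·███··
█··█··
████··
█·██··
··█·█·
[5] ····██
·███·█
█··███
████·█
█·██··
··█·█·
[6] ·█··██
█··█·█
██·███
████·█
█·██··
··█·█·
[7] ·██·██
███··█
██████
████·█
█·██··
··█·█·
[8] ·██·██
███··█
██████
████·█
█··█··
·█·██·
[9] ···███
██···█
██████
████·█
█··█··
·█·██·
[10] ···███
██···█
██████
████·█
█··██·
·█···█
[11] ···███
██···█
██████
████·█
█···█·
·█████
[12] ···███
██···█
██████
████·█
█·····
·██···
[13] ····██
██████
███·██
████·█
█·····
·██···
[14] ····██
██████
███·██
████·█
█···█·
·█████
[15] ····██
██████
███·██
██·█·█
█████·
·█·███
[16] ····██
██████
███·██
██·█·█
██████
·█·█··
[17] ····██
██████
██████
███·██
███·██
·█·█··
[18] ···███
██···█
███·██
███·██
███·██
·█·█··
[19] ···███
██···█
███·██
███··█
████··
·█·██·
[20] ···███
██···█
███·██
██···█
█·····
·████·
[21] ···███
██···█
███·██
███··█
████··
·█·██·
[22] ···███
██···█
███·█·
███·█·
████·█
·█·██·
[23] ······
██··██
███·█·
███·█·
████·█
·█·██·
[24] ······
██··██
███·█·
███·█·
██·█·█
··█·█·
[25] ······
█···██
····█·
█·█·█·
██·█·█
··█·█·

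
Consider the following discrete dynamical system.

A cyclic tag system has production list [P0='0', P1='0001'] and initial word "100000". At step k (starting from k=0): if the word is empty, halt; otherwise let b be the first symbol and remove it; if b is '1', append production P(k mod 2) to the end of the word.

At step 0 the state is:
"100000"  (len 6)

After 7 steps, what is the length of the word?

step 0: "100000"  (len 6)
step 1: "000000"  (len 6)
step 2: "00000"  (len 5)
step 3: "0000"  (len 4)
step 4: "000"  (len 3)
step 5: "00"  (len 2)
step 6: "0"  (len 1)
step 7: (halted — word empty)

0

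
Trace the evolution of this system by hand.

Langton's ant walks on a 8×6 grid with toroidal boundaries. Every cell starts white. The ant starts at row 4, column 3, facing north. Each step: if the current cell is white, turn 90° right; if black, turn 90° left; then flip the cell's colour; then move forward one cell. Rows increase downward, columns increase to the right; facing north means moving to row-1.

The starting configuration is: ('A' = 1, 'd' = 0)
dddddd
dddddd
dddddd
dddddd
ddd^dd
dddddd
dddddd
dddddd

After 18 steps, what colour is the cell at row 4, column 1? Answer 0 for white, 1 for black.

step 0: dddddd
dddddd
dddddd
dddddd
ddd^dd
dddddd
dddddd
dddddd
step 1: dddddd
dddddd
dddddd
dddddd
dddA>d
dddddd
dddddd
dddddd
step 2: dddddd
dddddd
dddddd
dddddd
dddAAd
ddddvd
dddddd
dddddd
step 3: dddddd
dddddd
dddddd
dddddd
dddAAd
ddd<Ad
dddddd
dddddd
step 4: dddddd
dddddd
dddddd
dddddd
ddd^Ad
dddAAd
dddddd
dddddd
step 5: dddddd
dddddd
dddddd
dddddd
dd<dAd
dddAAd
dddddd
dddddd
step 6: dddddd
dddddd
dddddd
dd^ddd
ddAdAd
dddAAd
dddddd
dddddd
step 7: dddddd
dddddd
dddddd
ddA>dd
ddAdAd
dddAAd
dddddd
dddddd
step 8: dddddd
dddddd
dddddd
ddAAdd
ddAvAd
dddAAd
dddddd
dddddd
step 9: dddddd
dddddd
dddddd
ddAAdd
dd<AAd
dddAAd
dddddd
dddddd
step 10: dddddd
dddddd
dddddd
ddAAdd
dddAAd
ddvAAd
dddddd
dddddd
step 11: dddddd
dddddd
dddddd
ddAAdd
dddAAd
d<AAAd
dddddd
dddddd
step 12: dddddd
dddddd
dddddd
ddAAdd
d^dAAd
dAAAAd
dddddd
dddddd
step 13: dddddd
dddddd
dddddd
ddAAdd
dA>AAd
dAAAAd
dddddd
dddddd
step 14: dddddd
dddddd
dddddd
ddAAdd
dAAAAd
dAvAAd
dddddd
dddddd
step 15: dddddd
dddddd
dddddd
ddAAdd
dAAAAd
dAd>Ad
dddddd
dddddd
step 16: dddddd
dddddd
dddddd
ddAAdd
dAA^Ad
dAddAd
dddddd
dddddd
step 17: dddddd
dddddd
dddddd
ddAAdd
dA<dAd
dAddAd
dddddd
dddddd
step 18: dddddd
dddddd
dddddd
ddAAdd
dAddAd
dAvdAd
dddddd
dddddd

1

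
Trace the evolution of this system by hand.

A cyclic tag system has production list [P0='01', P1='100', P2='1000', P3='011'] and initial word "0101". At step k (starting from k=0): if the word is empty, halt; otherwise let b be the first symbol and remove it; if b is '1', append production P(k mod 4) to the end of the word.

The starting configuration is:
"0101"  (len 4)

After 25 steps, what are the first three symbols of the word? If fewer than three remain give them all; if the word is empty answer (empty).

001

k=0  "0101"  (len 4)
k=1  "101"  (len 3)
k=2  "01100"  (len 5)
k=3  "1100"  (len 4)
k=4  "100011"  (len 6)
k=5  "0001101"  (len 7)
k=6  "001101"  (len 6)
k=7  "01101"  (len 5)
k=8  "1101"  (len 4)
k=9  "10101"  (len 5)
k=10  "0101100"  (len 7)
k=11  "101100"  (len 6)
k=12  "01100011"  (len 8)
k=13  "1100011"  (len 7)
k=14  "100011100"  (len 9)
k=15  "000111001000"  (len 12)
k=16  "00111001000"  (len 11)
k=17  "0111001000"  (len 10)
k=18  "111001000"  (len 9)
k=19  "110010001000"  (len 12)
k=20  "10010001000011"  (len 14)
k=21  "001000100001101"  (len 15)
k=22  "01000100001101"  (len 14)
k=23  "1000100001101"  (len 13)
k=24  "000100001101011"  (len 15)
k=25  "00100001101011"  (len 14)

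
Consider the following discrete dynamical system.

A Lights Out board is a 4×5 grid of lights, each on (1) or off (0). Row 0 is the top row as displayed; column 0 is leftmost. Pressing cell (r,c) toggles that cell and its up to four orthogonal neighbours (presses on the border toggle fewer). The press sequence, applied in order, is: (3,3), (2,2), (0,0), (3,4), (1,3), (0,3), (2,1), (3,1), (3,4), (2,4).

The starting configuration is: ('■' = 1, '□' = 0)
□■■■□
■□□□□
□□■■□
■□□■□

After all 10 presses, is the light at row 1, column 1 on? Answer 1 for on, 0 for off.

t=0: □■■■□
■□□□□
□□■■□
■□□■□
t=1: □■■■□
■□□□□
□□■□□
■□■□■
t=2: □■■■□
■□■□□
□■□■□
■□□□■
t=3: ■□■■□
□□■□□
□■□■□
■□□□■
t=4: ■□■■□
□□■□□
□■□■■
■□□■□
t=5: ■□■□□
□□□■■
□■□□■
■□□■□
t=6: ■□□■■
□□□□■
□■□□■
■□□■□
t=7: ■□□■■
□■□□■
■□■□■
■■□■□
t=8: ■□□■■
□■□□■
■■■□■
□□■■□
t=9: ■□□■■
□■□□■
■■■□□
□□■□■
t=10: ■□□■■
□■□□□
■■■■■
□□■□□

1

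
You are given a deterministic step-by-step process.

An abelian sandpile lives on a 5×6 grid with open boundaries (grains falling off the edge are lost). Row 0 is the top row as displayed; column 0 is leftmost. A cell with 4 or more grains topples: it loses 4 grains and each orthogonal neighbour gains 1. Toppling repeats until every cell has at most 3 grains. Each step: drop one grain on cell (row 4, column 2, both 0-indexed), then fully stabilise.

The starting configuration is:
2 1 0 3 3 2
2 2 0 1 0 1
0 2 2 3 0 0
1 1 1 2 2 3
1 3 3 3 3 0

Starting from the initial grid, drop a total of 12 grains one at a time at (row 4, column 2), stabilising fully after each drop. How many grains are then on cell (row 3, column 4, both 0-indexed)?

t=0: 2 1 0 3 3 2
2 2 0 1 0 1
0 2 2 3 0 0
1 1 1 2 2 3
1 3 3 3 3 0
t=1: 2 1 0 3 3 2
2 2 0 1 0 1
0 2 2 3 0 0
1 2 2 3 3 3
2 0 2 1 0 1
t=2: 2 1 0 3 3 2
2 2 0 1 0 1
0 2 2 3 0 0
1 2 2 3 3 3
2 0 3 1 0 1
t=3: 2 1 0 3 3 2
2 2 0 1 0 1
0 2 2 3 0 0
1 2 3 3 3 3
2 1 0 2 0 1
t=4: 2 1 0 3 3 2
2 2 0 1 0 1
0 2 2 3 0 0
1 2 3 3 3 3
2 1 1 2 0 1
t=5: 2 1 0 3 3 2
2 2 0 1 0 1
0 2 2 3 0 0
1 2 3 3 3 3
2 1 2 2 0 1
t=6: 2 1 0 3 3 2
2 2 0 1 0 1
0 2 2 3 0 0
1 2 3 3 3 3
2 1 3 2 0 1
t=7: 2 1 0 3 3 2
2 2 1 2 0 1
0 3 0 1 2 1
1 3 2 3 1 0
2 2 2 0 2 2
t=8: 2 1 0 3 3 2
2 2 1 2 0 1
0 3 0 1 2 1
1 3 2 3 1 0
2 2 3 0 2 2
t=9: 2 1 0 3 3 2
2 2 1 2 0 1
0 3 0 1 2 1
1 3 3 3 1 0
2 3 0 1 2 2
t=10: 2 1 0 3 3 2
2 2 1 2 0 1
0 3 0 1 2 1
1 3 3 3 1 0
2 3 1 1 2 2
t=11: 2 1 0 3 3 2
2 2 1 2 0 1
0 3 0 1 2 1
1 3 3 3 1 0
2 3 2 1 2 2
t=12: 2 1 0 3 3 2
2 2 1 2 0 1
0 3 0 1 2 1
1 3 3 3 1 0
2 3 3 1 2 2

1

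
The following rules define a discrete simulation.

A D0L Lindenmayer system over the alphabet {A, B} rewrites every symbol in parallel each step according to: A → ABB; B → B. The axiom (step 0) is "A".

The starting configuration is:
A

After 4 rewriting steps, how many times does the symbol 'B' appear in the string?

gen 0: A
gen 1: ABB
gen 2: ABBBB
gen 3: ABBBBBB
gen 4: ABBBBBBBB

8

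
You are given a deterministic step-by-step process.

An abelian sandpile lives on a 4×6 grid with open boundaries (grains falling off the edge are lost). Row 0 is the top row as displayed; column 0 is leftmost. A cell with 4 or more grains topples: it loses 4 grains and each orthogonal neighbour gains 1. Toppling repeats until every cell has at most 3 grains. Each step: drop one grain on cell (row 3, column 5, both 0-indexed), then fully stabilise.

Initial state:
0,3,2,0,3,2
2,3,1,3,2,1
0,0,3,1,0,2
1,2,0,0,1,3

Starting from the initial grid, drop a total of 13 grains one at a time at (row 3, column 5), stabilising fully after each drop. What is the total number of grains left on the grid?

k=0  0,3,2,0,3,2
2,3,1,3,2,1
0,0,3,1,0,2
1,2,0,0,1,3
k=1  0,3,2,0,3,2
2,3,1,3,2,1
0,0,3,1,0,3
1,2,0,0,2,0
k=2  0,3,2,0,3,2
2,3,1,3,2,1
0,0,3,1,0,3
1,2,0,0,2,1
k=3  0,3,2,0,3,2
2,3,1,3,2,1
0,0,3,1,0,3
1,2,0,0,2,2
k=4  0,3,2,0,3,2
2,3,1,3,2,1
0,0,3,1,0,3
1,2,0,0,2,3
k=5  0,3,2,0,3,2
2,3,1,3,2,2
0,0,3,1,1,0
1,2,0,0,3,1
k=6  0,3,2,0,3,2
2,3,1,3,2,2
0,0,3,1,1,0
1,2,0,0,3,2
k=7  0,3,2,0,3,2
2,3,1,3,2,2
0,0,3,1,1,0
1,2,0,0,3,3
k=8  0,3,2,0,3,2
2,3,1,3,2,2
0,0,3,1,2,1
1,2,0,1,0,1
k=9  0,3,2,0,3,2
2,3,1,3,2,2
0,0,3,1,2,1
1,2,0,1,0,2
k=10  0,3,2,0,3,2
2,3,1,3,2,2
0,0,3,1,2,1
1,2,0,1,0,3
k=11  0,3,2,0,3,2
2,3,1,3,2,2
0,0,3,1,2,2
1,2,0,1,1,0
k=12  0,3,2,0,3,2
2,3,1,3,2,2
0,0,3,1,2,2
1,2,0,1,1,1
k=13  0,3,2,0,3,2
2,3,1,3,2,2
0,0,3,1,2,2
1,2,0,1,1,2

38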